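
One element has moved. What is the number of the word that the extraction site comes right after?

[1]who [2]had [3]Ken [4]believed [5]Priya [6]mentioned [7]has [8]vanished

The displaced element is "who" (word 1).
It is linked across 2 clause boundaries (Ø → Ø).
It functions as the subject of "vanished", so the gap sits immediately after word 6 ("mentioned").
Base order: Ken had believed Priya mentioned that who has vanished.

6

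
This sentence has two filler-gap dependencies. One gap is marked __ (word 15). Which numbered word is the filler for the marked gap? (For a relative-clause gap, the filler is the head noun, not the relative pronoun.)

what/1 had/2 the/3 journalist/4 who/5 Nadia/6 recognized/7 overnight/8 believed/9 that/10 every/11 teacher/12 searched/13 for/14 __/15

The marked gap is the object of the preposition "for" of "searched".
Its filler is the fronted wh-phrase "what", at word 1.
(The other dependency links word 4 to a gap after word 7.)

1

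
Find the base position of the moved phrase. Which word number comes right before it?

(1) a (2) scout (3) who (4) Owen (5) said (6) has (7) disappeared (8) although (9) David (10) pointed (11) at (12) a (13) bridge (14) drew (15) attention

5

The displaced element is "a scout" (word 2).
It is linked across 1 clause boundary (Ø).
It functions as the subject of "disappeared", so the gap sits immediately after word 5 ("said").
Base order: Owen said a scout has disappeared although David pointed at a bridge.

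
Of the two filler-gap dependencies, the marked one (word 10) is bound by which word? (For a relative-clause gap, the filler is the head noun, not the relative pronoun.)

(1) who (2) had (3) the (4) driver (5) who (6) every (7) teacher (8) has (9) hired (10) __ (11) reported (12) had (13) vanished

4

The marked gap is inside the relative clause, the direct object of "hired".
Its filler is the head noun "driver" (via "who"), at word 4.
(The other dependency links word 1 to a gap after word 11.)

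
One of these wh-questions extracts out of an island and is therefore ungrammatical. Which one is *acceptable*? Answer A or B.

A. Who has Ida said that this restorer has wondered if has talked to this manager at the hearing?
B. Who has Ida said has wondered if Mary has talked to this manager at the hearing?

In A, the wh-phrase is extracted from inside a wh-island (introduced by "if"), which blocks movement.
In B, the extraction path crosses only that-complement boundaries, which are transparent.
So B is grammatical.

B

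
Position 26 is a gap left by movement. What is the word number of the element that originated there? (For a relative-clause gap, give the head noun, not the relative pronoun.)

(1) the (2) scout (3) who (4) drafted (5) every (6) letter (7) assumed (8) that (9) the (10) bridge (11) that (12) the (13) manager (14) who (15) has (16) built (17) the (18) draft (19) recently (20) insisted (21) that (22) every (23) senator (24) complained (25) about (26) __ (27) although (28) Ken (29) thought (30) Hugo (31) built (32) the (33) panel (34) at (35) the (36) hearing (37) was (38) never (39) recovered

The gap at 26 is the prepositional object of "complained", inside a relative clause.
The relative pronoun is "that" (word 11); it is bound by the head noun immediately before it.
Its filler is the head noun "bridge", at word 10.

10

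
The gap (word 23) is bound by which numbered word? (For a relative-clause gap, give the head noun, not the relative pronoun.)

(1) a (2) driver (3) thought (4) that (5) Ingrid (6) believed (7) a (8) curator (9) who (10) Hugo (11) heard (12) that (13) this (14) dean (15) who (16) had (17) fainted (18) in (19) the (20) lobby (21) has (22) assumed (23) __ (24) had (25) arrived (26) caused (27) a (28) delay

The gap at 23 is the subject of "arrived", inside a relative clause.
The relative pronoun is "who" (word 9); it is bound by the head noun immediately before it.
Its filler is the head noun "curator", at word 8.

8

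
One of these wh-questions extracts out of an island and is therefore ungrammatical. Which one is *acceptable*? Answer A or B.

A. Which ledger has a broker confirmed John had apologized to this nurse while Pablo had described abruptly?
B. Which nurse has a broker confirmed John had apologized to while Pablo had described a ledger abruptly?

B

In A, the wh-phrase is extracted from inside an adjunct island (introduced by "while"), which blocks movement.
In B, the extraction path crosses only that-complement boundaries, which are transparent.
So B is grammatical.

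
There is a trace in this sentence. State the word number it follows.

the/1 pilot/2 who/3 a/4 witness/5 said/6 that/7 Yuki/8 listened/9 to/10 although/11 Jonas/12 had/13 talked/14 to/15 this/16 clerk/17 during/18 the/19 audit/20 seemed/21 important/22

The displaced element is "the pilot" (word 2).
It is linked across 1 clause boundary (that).
It functions as the object of the preposition "to" of "listened", so the gap sits immediately after word 10 ("to").
Base order: A witness said that Yuki listened to the pilot although Jonas had talked to this clerk during the audit.

10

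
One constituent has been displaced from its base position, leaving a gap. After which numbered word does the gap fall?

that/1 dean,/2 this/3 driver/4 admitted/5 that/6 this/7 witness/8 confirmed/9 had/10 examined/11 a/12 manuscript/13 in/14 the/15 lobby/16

9

The displaced element is "that dean" (word 2).
It is linked across 2 clause boundaries (that → Ø).
It functions as the subject of "examined", so the gap sits immediately after word 9 ("confirmed").
Base order: This driver admitted that this witness confirmed that that dean had examined a manuscript in the lobby.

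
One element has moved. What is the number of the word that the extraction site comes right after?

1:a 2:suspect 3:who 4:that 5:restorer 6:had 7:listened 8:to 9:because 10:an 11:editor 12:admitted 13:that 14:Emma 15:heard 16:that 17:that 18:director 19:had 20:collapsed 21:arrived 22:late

8

The displaced element is "a suspect" (word 2).
It functions as the object of the preposition "to" of "listened", so the gap sits immediately after word 8 ("to").
Base order: That restorer had listened to a suspect because an editor admitted that Emma heard that that director had collapsed.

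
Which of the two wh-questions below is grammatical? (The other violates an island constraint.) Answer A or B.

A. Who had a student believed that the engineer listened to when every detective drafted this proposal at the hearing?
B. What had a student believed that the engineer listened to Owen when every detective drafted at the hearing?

In B, the wh-phrase is extracted from inside an adjunct island (introduced by "when"), which blocks movement.
In A, the extraction path crosses only that-complement boundaries, which are transparent.
So A is grammatical.

A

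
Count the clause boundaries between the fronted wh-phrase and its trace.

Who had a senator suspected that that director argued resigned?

"who" is extracted from the subject of "resigned".
Boundaries crossed, outermost first: [that], [Ø] — 2 in total.

2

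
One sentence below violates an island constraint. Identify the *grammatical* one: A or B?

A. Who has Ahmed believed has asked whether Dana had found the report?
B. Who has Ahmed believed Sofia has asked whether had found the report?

A

In B, the wh-phrase is extracted from inside a wh-island (introduced by "whether"), which blocks movement.
In A, the extraction path crosses only that-complement boundaries, which are transparent.
So A is grammatical.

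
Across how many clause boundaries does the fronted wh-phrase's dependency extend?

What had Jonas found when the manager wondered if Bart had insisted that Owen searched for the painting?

"what" originates inside the matrix clause — no clause boundary is crossed.

0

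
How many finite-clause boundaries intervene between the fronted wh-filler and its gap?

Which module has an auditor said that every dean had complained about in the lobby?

1

"which module" is extracted from the PP object of "complained".
Boundaries crossed, outermost first: [that] — 1 in total.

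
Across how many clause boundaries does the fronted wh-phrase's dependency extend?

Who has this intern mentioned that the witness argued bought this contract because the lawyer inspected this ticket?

"who" is extracted from the subject of "bought".
Boundaries crossed, outermost first: [that], [Ø] — 2 in total.

2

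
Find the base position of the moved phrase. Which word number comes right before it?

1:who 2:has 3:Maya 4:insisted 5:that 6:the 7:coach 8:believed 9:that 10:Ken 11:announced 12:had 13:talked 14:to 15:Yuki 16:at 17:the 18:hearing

The displaced element is "who" (word 1).
It is linked across 3 clause boundaries (that → that → Ø).
It functions as the subject of "talked", so the gap sits immediately after word 11 ("announced").
Base order: Maya has insisted that the coach believed that Ken announced that who had talked to Yuki at the hearing.

11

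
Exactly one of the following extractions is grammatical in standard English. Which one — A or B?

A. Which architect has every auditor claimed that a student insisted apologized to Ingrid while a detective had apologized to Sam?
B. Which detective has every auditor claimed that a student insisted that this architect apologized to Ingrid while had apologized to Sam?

In B, the wh-phrase is extracted from inside an adjunct island (introduced by "while"), which blocks movement.
In A, the extraction path crosses only that-complement boundaries, which are transparent.
So A is grammatical.

A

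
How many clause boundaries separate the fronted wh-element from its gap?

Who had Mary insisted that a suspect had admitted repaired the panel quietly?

2

"who" is extracted from the subject of "repaired".
Boundaries crossed, outermost first: [that], [Ø] — 2 in total.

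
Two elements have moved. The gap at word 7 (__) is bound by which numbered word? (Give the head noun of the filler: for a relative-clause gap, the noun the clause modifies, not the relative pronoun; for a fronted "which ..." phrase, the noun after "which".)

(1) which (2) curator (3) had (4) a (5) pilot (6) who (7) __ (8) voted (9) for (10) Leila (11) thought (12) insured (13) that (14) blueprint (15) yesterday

5

The marked gap is inside the relative clause, the subject of "voted".
Its filler is the head noun "pilot" (via "who"), at word 5.
(The other dependency links word 2 to a gap after word 11.)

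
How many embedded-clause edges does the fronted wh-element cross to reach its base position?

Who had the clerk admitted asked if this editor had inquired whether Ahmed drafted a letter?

"who" is extracted from the subject of "asked".
Boundaries crossed, outermost first: [Ø] — 1 in total.

1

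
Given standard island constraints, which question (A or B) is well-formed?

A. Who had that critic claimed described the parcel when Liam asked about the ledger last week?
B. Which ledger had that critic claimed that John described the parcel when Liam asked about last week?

In B, the wh-phrase is extracted from inside an adjunct island (introduced by "when"), which blocks movement.
In A, the extraction path crosses only that-complement boundaries, which are transparent.
So A is grammatical.

A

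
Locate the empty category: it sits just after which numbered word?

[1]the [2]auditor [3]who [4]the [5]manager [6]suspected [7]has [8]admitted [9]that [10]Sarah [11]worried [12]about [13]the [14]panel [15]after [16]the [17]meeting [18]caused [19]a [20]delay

6

The displaced element is "the auditor" (word 2).
It is linked across 1 clause boundary (Ø).
It functions as the subject of "admitted", so the gap sits immediately after word 6 ("suspected").
Base order: The manager suspected the auditor has admitted that Sarah worried about the panel after the meeting.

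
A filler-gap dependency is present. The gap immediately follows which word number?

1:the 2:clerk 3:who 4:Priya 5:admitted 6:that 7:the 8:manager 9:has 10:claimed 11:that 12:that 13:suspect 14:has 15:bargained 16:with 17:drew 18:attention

The displaced element is "the clerk" (word 2).
It is linked across 2 clause boundaries (that → that).
It functions as the object of the preposition "with" of "bargained", so the gap sits immediately after word 16 ("with").
Base order: Priya admitted that the manager has claimed that that suspect has bargained with the clerk.

16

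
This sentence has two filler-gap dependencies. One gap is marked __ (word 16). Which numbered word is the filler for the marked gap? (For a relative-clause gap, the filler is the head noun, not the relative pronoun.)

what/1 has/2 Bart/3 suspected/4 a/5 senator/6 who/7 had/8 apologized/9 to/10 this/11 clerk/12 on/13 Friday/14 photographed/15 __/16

1

The marked gap is the direct object of "photographed".
Its filler is the fronted wh-phrase "what", at word 1.
(The other dependency links word 6 to a gap after word 7.)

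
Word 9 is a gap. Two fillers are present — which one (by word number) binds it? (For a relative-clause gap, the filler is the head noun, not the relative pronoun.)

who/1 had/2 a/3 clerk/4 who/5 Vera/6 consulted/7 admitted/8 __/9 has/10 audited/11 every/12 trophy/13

1

The marked gap is the subject of "audited".
Its filler is the fronted wh-phrase "who", at word 1.
(The other dependency links word 4 to a gap after word 7.)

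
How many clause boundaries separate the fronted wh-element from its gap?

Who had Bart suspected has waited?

"who" is extracted from the subject of "waited".
Boundaries crossed, outermost first: [Ø] — 1 in total.

1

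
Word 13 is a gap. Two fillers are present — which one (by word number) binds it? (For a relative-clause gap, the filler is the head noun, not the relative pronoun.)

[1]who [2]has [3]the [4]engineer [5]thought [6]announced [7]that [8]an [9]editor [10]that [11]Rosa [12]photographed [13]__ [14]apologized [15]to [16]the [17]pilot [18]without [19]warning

The marked gap is inside the relative clause, the direct object of "photographed".
Its filler is the head noun "editor" (via "that"), at word 9.
(The other dependency links word 1 to a gap after word 5.)

9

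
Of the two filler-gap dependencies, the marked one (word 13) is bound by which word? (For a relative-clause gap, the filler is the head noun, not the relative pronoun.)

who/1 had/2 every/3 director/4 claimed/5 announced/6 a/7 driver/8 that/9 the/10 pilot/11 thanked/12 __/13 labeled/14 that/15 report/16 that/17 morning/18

The marked gap is inside the relative clause, the direct object of "thanked".
Its filler is the head noun "driver" (via "that"), at word 8.
(The other dependency links word 1 to a gap after word 5.)

8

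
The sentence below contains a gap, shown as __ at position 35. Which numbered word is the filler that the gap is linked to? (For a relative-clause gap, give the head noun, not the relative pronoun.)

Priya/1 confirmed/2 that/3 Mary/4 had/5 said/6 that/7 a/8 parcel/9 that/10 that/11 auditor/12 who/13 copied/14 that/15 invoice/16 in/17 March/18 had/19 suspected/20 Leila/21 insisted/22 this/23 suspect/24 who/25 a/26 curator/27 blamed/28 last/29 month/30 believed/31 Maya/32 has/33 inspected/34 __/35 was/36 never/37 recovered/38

The gap at 35 is the object of "inspected", inside a relative clause.
The relative pronoun is "that" (word 10); it is bound by the head noun immediately before it.
Its filler is the head noun "parcel", at word 9.

9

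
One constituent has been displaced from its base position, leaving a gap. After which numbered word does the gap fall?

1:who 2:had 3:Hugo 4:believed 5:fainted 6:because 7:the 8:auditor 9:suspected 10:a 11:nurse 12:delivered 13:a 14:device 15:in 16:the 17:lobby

The displaced element is "who" (word 1).
It is linked across 1 clause boundary (Ø).
It functions as the subject of "fainted", so the gap sits immediately after word 4 ("believed").
Base order: Hugo had believed who fainted because the auditor suspected a nurse delivered a device in the lobby.

4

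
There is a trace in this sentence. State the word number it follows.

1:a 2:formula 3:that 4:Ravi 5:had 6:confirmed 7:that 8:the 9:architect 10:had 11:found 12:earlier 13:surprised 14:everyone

The displaced element is "a formula" (word 2).
It is linked across 1 clause boundary (that).
It functions as the direct object of "found", so the gap sits immediately after word 11 ("found").
Base order: Ravi had confirmed that the architect had found a formula earlier.

11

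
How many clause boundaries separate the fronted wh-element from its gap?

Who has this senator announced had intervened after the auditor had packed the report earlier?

1

"who" is extracted from the subject of "intervened".
Boundaries crossed, outermost first: [Ø] — 1 in total.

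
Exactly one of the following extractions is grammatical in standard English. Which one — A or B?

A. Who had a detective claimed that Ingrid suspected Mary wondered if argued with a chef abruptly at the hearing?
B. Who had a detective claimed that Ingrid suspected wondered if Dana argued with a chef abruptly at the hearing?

B

In A, the wh-phrase is extracted from inside a wh-island (introduced by "if"), which blocks movement.
In B, the extraction path crosses only that-complement boundaries, which are transparent.
So B is grammatical.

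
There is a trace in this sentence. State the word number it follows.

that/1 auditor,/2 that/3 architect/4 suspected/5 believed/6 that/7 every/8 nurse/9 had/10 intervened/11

5

The displaced element is "that auditor" (word 2).
It is linked across 1 clause boundary (Ø).
It functions as the subject of "believed", so the gap sits immediately after word 5 ("suspected").
Base order: That architect suspected that that auditor believed that every nurse had intervened.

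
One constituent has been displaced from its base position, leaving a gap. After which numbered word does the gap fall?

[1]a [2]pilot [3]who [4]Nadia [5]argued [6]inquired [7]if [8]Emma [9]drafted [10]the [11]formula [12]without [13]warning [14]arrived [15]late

5

The displaced element is "a pilot" (word 2).
It is linked across 1 clause boundary (Ø).
It functions as the subject of "inquired", so the gap sits immediately after word 5 ("argued").
Base order: Nadia argued a pilot inquired if Emma drafted the formula without warning.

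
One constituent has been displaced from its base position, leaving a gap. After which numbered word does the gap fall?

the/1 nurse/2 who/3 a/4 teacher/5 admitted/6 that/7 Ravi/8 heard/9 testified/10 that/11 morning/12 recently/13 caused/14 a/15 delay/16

9

The displaced element is "the nurse" (word 2).
It is linked across 2 clause boundaries (that → Ø).
It functions as the subject of "testified", so the gap sits immediately after word 9 ("heard").
Base order: A teacher admitted that Ravi heard the nurse testified that morning recently.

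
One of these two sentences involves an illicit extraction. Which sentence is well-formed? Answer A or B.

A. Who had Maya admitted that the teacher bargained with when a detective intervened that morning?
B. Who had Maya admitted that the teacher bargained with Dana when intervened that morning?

In B, the wh-phrase is extracted from inside an adjunct island (introduced by "when"), which blocks movement.
In A, the extraction path crosses only that-complement boundaries, which are transparent.
So A is grammatical.

A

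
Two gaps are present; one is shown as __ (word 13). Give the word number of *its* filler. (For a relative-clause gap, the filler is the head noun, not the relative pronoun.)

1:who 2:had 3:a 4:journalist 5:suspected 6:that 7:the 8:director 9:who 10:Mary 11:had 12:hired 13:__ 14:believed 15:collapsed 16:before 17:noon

The marked gap is inside the relative clause, the direct object of "hired".
Its filler is the head noun "director" (via "who"), at word 8.
(The other dependency links word 1 to a gap after word 14.)

8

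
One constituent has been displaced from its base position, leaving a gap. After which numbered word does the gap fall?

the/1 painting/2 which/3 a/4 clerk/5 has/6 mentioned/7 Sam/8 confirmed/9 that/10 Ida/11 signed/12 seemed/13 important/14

The displaced element is "the painting" (word 2).
It is linked across 2 clause boundaries (Ø → that).
It functions as the direct object of "signed", so the gap sits immediately after word 12 ("signed").
Base order: A clerk has mentioned Sam confirmed that Ida signed the painting.

12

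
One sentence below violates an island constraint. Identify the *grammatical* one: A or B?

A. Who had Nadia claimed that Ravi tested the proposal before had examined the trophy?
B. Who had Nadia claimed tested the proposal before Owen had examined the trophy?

B

In A, the wh-phrase is extracted from inside an adjunct island (introduced by "before"), which blocks movement.
In B, the extraction path crosses only that-complement boundaries, which are transparent.
So B is grammatical.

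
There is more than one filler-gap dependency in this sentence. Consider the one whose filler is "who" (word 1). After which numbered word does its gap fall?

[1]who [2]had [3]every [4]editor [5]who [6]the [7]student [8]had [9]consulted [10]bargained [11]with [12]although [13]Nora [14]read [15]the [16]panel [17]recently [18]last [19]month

11

The displaced element is "who" (word 1).
It functions as the object of the preposition "with" of "bargained", so the gap sits immediately after word 11 ("with").
Base order: Every editor who the student had consulted had bargained with who although Nora read the panel recently last month.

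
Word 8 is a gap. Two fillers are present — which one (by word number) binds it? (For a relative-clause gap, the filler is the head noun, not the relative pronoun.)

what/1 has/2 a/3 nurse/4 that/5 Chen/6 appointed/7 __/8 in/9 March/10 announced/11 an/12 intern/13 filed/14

4

The marked gap is inside the relative clause, the direct object of "appointed".
Its filler is the head noun "nurse" (via "that"), at word 4.
(The other dependency links word 1 to a gap after word 14.)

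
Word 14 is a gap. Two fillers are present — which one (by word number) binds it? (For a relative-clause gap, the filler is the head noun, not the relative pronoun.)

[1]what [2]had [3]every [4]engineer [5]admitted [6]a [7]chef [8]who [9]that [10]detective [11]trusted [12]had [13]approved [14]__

The marked gap is the direct object of "approved".
Its filler is the fronted wh-phrase "what", at word 1.
(The other dependency links word 7 to a gap after word 11.)

1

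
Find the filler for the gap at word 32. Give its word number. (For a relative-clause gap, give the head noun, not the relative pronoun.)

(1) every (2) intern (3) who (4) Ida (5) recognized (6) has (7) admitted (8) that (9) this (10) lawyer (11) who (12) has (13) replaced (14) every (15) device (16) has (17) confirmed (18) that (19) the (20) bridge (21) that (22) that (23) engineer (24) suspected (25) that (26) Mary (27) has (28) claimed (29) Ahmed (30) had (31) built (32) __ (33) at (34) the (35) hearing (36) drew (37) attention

The gap at 32 is the object of "built", inside a relative clause.
The relative pronoun is "that" (word 21); it is bound by the head noun immediately before it.
Its filler is the head noun "bridge", at word 20.

20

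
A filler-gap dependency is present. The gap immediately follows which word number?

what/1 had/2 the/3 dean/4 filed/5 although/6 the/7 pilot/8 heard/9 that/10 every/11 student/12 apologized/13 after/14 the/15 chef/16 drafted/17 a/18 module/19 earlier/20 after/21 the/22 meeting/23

The displaced element is "what" (word 1).
It functions as the direct object of "filed", so the gap sits immediately after word 5 ("filed").
Base order: The dean had filed what although the pilot heard that every student apologized after the chef drafted a module earlier after the meeting.

5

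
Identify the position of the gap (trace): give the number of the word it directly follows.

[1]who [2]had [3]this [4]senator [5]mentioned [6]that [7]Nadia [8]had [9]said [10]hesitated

The displaced element is "who" (word 1).
It is linked across 2 clause boundaries (that → Ø).
It functions as the subject of "hesitated", so the gap sits immediately after word 9 ("said").
Base order: This senator had mentioned that Nadia had said that who hesitated.

9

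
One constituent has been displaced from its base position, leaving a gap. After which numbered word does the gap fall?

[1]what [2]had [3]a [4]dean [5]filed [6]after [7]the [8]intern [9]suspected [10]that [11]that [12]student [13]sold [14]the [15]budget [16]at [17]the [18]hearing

5

The displaced element is "what" (word 1).
It functions as the direct object of "filed", so the gap sits immediately after word 5 ("filed").
Base order: A dean had filed what after the intern suspected that that student sold the budget at the hearing.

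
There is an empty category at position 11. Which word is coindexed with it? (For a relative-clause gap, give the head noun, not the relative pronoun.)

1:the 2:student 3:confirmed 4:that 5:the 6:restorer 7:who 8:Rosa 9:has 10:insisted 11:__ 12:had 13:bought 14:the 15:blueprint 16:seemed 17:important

6

The gap at 11 is the subject of "bought", inside a relative clause.
The relative pronoun is "who" (word 7); it is bound by the head noun immediately before it.
Its filler is the head noun "restorer", at word 6.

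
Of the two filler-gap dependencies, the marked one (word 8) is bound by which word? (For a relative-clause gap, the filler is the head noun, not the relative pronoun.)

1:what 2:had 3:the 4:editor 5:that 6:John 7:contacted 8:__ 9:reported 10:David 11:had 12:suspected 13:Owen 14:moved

4

The marked gap is inside the relative clause, the direct object of "contacted".
Its filler is the head noun "editor" (via "that"), at word 4.
(The other dependency links word 1 to a gap after word 14.)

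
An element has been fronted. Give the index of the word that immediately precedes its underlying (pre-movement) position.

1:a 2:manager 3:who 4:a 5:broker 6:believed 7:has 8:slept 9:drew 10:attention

6

The displaced element is "a manager" (word 2).
It is linked across 1 clause boundary (Ø).
It functions as the subject of "slept", so the gap sits immediately after word 6 ("believed").
Base order: A broker believed that a manager has slept.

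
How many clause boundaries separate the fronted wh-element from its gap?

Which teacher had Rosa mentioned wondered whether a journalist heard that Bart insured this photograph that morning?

"which teacher" is extracted from the subject of "wondered".
Boundaries crossed, outermost first: [Ø] — 1 in total.

1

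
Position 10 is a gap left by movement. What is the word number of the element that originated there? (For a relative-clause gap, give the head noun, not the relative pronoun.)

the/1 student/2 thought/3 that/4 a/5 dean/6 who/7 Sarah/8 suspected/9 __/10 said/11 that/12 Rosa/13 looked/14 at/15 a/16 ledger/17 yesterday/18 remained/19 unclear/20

The gap at 10 is the subject of "said", inside a relative clause.
The relative pronoun is "who" (word 7); it is bound by the head noun immediately before it.
Its filler is the head noun "dean", at word 6.

6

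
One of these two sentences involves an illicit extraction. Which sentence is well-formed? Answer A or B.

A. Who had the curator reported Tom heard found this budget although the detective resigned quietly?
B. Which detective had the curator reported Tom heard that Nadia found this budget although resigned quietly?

A

In B, the wh-phrase is extracted from inside an adjunct island (introduced by "although"), which blocks movement.
In A, the extraction path crosses only that-complement boundaries, which are transparent.
So A is grammatical.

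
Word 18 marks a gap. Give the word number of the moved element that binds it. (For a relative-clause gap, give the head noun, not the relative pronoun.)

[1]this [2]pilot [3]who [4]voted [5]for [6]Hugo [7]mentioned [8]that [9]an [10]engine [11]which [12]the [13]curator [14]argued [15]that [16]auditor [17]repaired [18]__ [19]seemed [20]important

The gap at 18 is the object of "repaired", inside a relative clause.
The relative pronoun is "which" (word 11); it is bound by the head noun immediately before it.
Its filler is the head noun "engine", at word 10.

10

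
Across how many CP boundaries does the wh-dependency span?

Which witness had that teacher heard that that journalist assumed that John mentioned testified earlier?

"which witness" is extracted from the subject of "testified".
Boundaries crossed, outermost first: [that], [that], [Ø] — 3 in total.

3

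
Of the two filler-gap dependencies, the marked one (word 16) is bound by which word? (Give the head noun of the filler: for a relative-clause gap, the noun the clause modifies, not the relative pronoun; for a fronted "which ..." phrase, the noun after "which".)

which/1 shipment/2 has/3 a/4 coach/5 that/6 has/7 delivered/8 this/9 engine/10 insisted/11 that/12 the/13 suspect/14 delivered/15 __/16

2

The marked gap is the direct object of "delivered".
Its filler is the fronted wh-phrase "which shipment", at word 2.
(The other dependency links word 5 to a gap after word 6.)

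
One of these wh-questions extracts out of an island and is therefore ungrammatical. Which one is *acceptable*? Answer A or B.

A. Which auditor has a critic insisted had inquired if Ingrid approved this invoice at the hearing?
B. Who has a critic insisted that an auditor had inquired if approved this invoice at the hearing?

A

In B, the wh-phrase is extracted from inside a wh-island (introduced by "if"), which blocks movement.
In A, the extraction path crosses only that-complement boundaries, which are transparent.
So A is grammatical.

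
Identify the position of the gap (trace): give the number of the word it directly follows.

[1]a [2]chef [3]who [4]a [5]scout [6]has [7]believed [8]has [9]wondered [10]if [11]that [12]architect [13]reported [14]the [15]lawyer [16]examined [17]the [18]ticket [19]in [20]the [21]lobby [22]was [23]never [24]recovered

7

The displaced element is "a chef" (word 2).
It is linked across 1 clause boundary (Ø).
It functions as the subject of "wondered", so the gap sits immediately after word 7 ("believed").
Base order: A scout has believed that a chef has wondered if that architect reported the lawyer examined the ticket in the lobby.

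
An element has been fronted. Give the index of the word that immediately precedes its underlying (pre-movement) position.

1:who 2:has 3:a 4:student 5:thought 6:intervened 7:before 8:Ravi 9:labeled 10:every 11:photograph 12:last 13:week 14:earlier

5

The displaced element is "who" (word 1).
It is linked across 1 clause boundary (Ø).
It functions as the subject of "intervened", so the gap sits immediately after word 5 ("thought").
Base order: A student has thought that who intervened before Ravi labeled every photograph last week earlier.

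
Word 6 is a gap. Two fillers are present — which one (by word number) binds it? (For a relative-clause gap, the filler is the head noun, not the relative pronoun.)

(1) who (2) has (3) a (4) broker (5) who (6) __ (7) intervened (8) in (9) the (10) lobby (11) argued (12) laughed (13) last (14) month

The marked gap is inside the relative clause, the subject of "intervened".
Its filler is the head noun "broker" (via "who"), at word 4.
(The other dependency links word 1 to a gap after word 11.)

4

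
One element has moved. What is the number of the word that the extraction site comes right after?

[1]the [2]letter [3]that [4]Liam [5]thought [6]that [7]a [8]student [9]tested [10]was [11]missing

The displaced element is "the letter" (word 2).
It is linked across 1 clause boundary (that).
It functions as the direct object of "tested", so the gap sits immediately after word 9 ("tested").
Base order: Liam thought that a student tested the letter.

9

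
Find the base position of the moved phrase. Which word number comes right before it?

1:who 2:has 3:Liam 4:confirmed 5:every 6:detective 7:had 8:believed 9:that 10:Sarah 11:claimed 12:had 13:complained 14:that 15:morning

The displaced element is "who" (word 1).
It is linked across 3 clause boundaries (Ø → that → Ø).
It functions as the subject of "complained", so the gap sits immediately after word 11 ("claimed").
Base order: Liam has confirmed every detective had believed that Sarah claimed that who had complained that morning.

11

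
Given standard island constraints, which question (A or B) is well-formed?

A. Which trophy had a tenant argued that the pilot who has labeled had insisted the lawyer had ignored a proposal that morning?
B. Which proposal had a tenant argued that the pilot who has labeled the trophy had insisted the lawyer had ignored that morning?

B

In A, the wh-phrase is extracted from inside a complex-NP island (relative clause) (introduced by "who"), which blocks movement.
In B, the extraction path crosses only that-complement boundaries, which are transparent.
So B is grammatical.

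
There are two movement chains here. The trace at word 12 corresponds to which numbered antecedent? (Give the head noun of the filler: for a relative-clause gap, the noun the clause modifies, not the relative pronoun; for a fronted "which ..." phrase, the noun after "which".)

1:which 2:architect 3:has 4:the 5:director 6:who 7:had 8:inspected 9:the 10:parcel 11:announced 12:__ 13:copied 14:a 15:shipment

2

The marked gap is the subject of "copied".
Its filler is the fronted wh-phrase "which architect", at word 2.
(The other dependency links word 5 to a gap after word 6.)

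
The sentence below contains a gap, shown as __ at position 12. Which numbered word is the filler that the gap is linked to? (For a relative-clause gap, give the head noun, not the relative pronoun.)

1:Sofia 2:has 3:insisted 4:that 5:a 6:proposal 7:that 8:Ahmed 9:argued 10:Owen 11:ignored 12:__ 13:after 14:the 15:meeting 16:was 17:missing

6

The gap at 12 is the object of "ignored", inside a relative clause.
The relative pronoun is "that" (word 7); it is bound by the head noun immediately before it.
Its filler is the head noun "proposal", at word 6.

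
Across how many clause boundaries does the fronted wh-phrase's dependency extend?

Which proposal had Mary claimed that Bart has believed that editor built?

"which proposal" is extracted from the object of "built".
Boundaries crossed, outermost first: [that], [Ø] — 2 in total.

2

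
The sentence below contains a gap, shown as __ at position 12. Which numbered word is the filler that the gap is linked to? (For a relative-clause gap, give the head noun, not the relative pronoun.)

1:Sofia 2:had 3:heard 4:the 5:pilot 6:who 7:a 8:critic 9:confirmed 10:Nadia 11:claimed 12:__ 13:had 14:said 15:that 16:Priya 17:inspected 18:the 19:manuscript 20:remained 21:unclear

5

The gap at 12 is the subject of "said", inside a relative clause.
The relative pronoun is "who" (word 6); it is bound by the head noun immediately before it.
Its filler is the head noun "pilot", at word 5.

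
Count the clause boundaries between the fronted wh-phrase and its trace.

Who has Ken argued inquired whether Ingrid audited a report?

1

"who" is extracted from the subject of "inquired".
Boundaries crossed, outermost first: [Ø] — 1 in total.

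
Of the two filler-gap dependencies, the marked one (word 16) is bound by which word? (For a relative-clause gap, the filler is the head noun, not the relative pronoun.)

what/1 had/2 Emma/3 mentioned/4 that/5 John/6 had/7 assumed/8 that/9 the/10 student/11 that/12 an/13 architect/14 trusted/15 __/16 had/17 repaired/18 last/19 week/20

11

The marked gap is inside the relative clause, the direct object of "trusted".
Its filler is the head noun "student" (via "that"), at word 11.
(The other dependency links word 1 to a gap after word 18.)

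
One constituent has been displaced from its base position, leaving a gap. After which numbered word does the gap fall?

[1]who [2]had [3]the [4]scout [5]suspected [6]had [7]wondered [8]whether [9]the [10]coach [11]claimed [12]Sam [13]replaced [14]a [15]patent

5

The displaced element is "who" (word 1).
It is linked across 1 clause boundary (Ø).
It functions as the subject of "wondered", so the gap sits immediately after word 5 ("suspected").
Base order: The scout had suspected that who had wondered whether the coach claimed Sam replaced a patent.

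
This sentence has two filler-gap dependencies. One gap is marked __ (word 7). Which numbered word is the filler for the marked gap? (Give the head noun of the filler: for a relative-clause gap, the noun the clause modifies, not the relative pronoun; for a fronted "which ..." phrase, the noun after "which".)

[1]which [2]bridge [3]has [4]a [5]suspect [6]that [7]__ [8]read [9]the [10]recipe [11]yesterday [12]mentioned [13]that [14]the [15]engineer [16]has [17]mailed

5

The marked gap is inside the relative clause, the subject of "read".
Its filler is the head noun "suspect" (via "that"), at word 5.
(The other dependency links word 2 to a gap after word 17.)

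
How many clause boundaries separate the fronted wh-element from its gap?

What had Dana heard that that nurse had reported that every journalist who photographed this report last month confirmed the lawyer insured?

"what" is extracted from the object of "insured".
Boundaries crossed, outermost first: [that], [that], [Ø] — 3 in total.

3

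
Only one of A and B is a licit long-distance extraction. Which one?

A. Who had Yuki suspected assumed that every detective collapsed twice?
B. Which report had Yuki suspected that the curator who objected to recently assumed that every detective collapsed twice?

In B, the wh-phrase is extracted from inside a complex-NP island (relative clause) (introduced by "who"), which blocks movement.
In A, the extraction path crosses only that-complement boundaries, which are transparent.
So A is grammatical.

A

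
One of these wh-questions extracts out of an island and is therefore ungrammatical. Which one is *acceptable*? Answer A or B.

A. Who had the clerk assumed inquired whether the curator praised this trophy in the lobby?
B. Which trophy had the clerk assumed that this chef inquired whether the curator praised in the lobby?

In B, the wh-phrase is extracted from inside a wh-island (introduced by "whether"), which blocks movement.
In A, the extraction path crosses only that-complement boundaries, which are transparent.
So A is grammatical.

A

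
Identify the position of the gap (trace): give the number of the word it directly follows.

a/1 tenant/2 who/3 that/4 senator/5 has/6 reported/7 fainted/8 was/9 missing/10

The displaced element is "a tenant" (word 2).
It is linked across 1 clause boundary (Ø).
It functions as the subject of "fainted", so the gap sits immediately after word 7 ("reported").
Base order: That senator has reported a tenant fainted.

7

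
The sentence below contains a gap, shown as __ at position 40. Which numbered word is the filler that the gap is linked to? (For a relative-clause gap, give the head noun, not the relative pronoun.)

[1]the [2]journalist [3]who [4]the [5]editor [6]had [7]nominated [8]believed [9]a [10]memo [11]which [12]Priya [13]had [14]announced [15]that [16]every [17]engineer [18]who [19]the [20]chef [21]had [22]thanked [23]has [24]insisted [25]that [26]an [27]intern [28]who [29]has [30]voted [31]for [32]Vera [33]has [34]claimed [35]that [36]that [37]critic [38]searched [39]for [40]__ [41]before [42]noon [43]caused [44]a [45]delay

The gap at 40 is the prepositional object of "searched", inside a relative clause.
The relative pronoun is "which" (word 11); it is bound by the head noun immediately before it.
Its filler is the head noun "memo", at word 10.

10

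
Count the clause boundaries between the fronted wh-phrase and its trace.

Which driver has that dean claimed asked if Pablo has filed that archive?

1

"which driver" is extracted from the subject of "asked".
Boundaries crossed, outermost first: [Ø] — 1 in total.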